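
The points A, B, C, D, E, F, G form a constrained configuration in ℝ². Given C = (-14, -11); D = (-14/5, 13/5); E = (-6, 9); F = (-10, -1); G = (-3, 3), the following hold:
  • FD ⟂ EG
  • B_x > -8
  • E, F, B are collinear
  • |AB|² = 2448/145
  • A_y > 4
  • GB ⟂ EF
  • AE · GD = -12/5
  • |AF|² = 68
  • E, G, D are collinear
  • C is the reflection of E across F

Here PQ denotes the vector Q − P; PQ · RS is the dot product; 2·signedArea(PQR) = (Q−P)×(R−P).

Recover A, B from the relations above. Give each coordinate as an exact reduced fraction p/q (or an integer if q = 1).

A = (-18/5, 21/5)
B = (-222/29, 141/29)

1. A_x = -18/5  [line -1/5·x + 2/5·y + -12/5 = 0 ∩ |AF|² = 68]
2. A_y = 21/5  [line -1/5·x + 2/5·y + -12/5 = 0 ∩ |AF|² = 68]
   → A = (-18/5, 21/5)
3. B_x = -222/29  [E, F, B are collinear ∩ GB ⟂ EF]
4. B_y = 141/29  [E, F, B are collinear ∩ GB ⟂ EF]
   → B = (-222/29, 141/29)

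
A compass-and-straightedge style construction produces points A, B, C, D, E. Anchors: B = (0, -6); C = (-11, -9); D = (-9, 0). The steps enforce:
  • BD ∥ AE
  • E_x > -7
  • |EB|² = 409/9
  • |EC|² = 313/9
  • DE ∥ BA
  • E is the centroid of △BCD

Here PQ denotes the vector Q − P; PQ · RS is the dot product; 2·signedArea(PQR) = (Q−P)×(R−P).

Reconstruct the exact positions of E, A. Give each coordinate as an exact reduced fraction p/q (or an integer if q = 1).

A = (7/3, -11)
E = (-20/3, -5)

1. E_x = -20/3  [E is the centroid of △BCD]
2. E_y = -5  [E is the centroid of △BCD]
   → E = (-20/3, -5)
3. A_x = 7/3  [BD ∥ AE ∩ DE ∥ BA]
4. A_y = -11  [BD ∥ AE ∩ DE ∥ BA]
   → A = (7/3, -11)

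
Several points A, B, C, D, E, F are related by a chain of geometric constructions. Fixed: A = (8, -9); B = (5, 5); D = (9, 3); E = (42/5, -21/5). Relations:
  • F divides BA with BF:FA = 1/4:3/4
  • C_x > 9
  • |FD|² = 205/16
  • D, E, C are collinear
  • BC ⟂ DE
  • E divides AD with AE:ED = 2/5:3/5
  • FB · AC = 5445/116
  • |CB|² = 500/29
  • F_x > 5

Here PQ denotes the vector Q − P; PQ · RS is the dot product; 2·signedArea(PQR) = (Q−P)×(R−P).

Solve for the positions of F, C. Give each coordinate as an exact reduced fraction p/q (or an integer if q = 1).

C = (265/29, 135/29)
F = (23/4, 3/2)

1. F_x = 23/4  [F divides BA with BF:FA = 1/4:3/4]
2. F_y = 3/2  [F divides BA with BF:FA = 1/4:3/4]
   → F = (23/4, 3/2)
3. C_x = 265/29  [D, E, C are collinear ∩ BC ⟂ DE]
4. C_y = 135/29  [D, E, C are collinear ∩ BC ⟂ DE]
   → C = (265/29, 135/29)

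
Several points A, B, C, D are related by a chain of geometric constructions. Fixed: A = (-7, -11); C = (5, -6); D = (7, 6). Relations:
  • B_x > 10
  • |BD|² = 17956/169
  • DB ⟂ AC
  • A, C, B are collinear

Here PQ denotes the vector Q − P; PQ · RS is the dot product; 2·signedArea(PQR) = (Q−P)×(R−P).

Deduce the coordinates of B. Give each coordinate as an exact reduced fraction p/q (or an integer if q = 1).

B = (1853/169, -594/169)

1. B_x = 1853/169  [A, C, B are collinear ∩ DB ⟂ AC]
2. B_y = -594/169  [A, C, B are collinear ∩ DB ⟂ AC]
   → B = (1853/169, -594/169)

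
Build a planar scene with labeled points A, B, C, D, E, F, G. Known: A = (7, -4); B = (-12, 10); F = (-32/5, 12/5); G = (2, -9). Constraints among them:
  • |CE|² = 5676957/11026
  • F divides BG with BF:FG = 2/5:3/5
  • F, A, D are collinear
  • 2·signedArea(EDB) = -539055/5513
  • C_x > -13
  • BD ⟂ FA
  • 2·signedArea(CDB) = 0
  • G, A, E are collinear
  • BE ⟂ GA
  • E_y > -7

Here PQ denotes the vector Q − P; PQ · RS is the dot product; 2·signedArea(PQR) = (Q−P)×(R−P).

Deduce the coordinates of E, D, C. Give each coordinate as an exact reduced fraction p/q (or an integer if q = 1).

C = (-71436/5513, 44075/5513)
D = (-76716/5513, 33020/5513)
E = (9/2, -13/2)

1. E_x = 9/2  [G, A, E are collinear ∩ BE ⟂ GA]
2. E_y = -13/2  [G, A, E are collinear ∩ BE ⟂ GA]
   → E = (9/2, -13/2)
3. D_x = -76716/5513  [F, A, D are collinear ∩ BD ⟂ FA]
4. D_y = 33020/5513  [F, A, D are collinear ∩ BD ⟂ FA]
   → D = (-76716/5513, 33020/5513)
5. C_x = -71436/5513  [line -22110/5513·x + 10560/5513·y + -370920/5513 = 0 ∩ |CE|² = 5676957/11026]
6. C_y = 44075/5513  [line -22110/5513·x + 10560/5513·y + -370920/5513 = 0 ∩ |CE|² = 5676957/11026]
   → C = (-71436/5513, 44075/5513)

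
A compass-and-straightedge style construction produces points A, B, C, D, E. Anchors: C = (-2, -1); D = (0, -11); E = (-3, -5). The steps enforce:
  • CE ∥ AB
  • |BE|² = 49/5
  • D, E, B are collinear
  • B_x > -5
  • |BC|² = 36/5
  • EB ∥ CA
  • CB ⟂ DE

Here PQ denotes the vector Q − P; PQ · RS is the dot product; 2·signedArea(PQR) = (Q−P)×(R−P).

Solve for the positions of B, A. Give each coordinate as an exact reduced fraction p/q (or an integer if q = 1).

1. B_x = -22/5  [D, E, B are collinear ∩ CB ⟂ DE]
2. B_y = -11/5  [D, E, B are collinear ∩ CB ⟂ DE]
   → B = (-22/5, -11/5)
3. A_x = -17/5  [CE ∥ AB ∩ EB ∥ CA]
4. A_y = 9/5  [CE ∥ AB ∩ EB ∥ CA]
   → A = (-17/5, 9/5)

A = (-17/5, 9/5)
B = (-22/5, -11/5)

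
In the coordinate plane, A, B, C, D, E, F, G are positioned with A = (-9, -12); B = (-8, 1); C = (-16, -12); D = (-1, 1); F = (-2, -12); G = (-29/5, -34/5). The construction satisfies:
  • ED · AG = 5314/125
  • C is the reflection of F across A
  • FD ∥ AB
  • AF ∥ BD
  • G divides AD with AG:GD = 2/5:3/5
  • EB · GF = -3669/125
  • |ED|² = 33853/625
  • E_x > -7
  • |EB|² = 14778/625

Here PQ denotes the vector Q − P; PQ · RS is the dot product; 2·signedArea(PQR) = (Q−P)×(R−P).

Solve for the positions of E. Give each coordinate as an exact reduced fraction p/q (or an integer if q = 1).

E = (-167/25, -92/25)

1. E_x = -167/25  [ED · AG = 5314/125 ∩ EB · GF = -3669/125]
2. E_y = -92/25  [ED · AG = 5314/125 ∩ EB · GF = -3669/125]
   → E = (-167/25, -92/25)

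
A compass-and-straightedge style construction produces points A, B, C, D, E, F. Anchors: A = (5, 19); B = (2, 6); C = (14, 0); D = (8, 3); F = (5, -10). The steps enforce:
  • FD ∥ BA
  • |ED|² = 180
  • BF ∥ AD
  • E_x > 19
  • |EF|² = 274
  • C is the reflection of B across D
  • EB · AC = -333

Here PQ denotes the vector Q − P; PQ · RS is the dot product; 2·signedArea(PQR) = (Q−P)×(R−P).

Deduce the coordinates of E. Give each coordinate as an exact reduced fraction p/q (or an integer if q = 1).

1. E_x = 20  [line -9·x + 19·y + 237 = 0 ∩ |EF|² = 274]
2. E_y = -3  [line -9·x + 19·y + 237 = 0 ∩ |EF|² = 274]
   → E = (20, -3)

E = (20, -3)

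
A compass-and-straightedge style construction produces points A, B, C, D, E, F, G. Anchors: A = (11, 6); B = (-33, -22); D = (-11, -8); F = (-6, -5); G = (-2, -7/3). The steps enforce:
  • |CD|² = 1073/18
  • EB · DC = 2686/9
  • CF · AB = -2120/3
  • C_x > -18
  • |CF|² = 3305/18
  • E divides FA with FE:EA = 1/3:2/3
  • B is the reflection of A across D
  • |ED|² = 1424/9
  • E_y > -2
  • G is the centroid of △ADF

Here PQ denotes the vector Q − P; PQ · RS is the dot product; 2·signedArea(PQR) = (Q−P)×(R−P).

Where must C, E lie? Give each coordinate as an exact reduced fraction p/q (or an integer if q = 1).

C = (-35/2, -73/6)
E = (-1/3, -4/3)

1. E_x = -1/3  [E divides FA with FE:EA = 1/3:2/3]
2. E_y = -4/3  [E divides FA with FE:EA = 1/3:2/3]
   → E = (-1/3, -4/3)
3. C_x = -35/2  [CF · AB = -2120/3 ∩ EB · DC = 2686/9]
4. C_y = -73/6  [CF · AB = -2120/3 ∩ EB · DC = 2686/9]
   → C = (-35/2, -73/6)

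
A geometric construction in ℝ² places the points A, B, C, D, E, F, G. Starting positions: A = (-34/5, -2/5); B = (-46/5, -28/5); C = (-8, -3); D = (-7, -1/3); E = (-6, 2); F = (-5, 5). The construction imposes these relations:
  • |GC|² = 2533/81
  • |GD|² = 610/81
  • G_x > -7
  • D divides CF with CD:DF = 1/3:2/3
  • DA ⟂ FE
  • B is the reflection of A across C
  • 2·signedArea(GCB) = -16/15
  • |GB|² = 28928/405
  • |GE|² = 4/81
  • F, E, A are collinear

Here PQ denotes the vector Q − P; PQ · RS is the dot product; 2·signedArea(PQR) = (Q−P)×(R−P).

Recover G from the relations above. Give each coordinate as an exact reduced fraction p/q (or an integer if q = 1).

G = (-6, 20/9)

1. G_x = -6  [line 13/5·x + -6/5·y + 274/15 = 0 ∩ |GC|² = 2533/81]
2. G_y = 20/9  [line 13/5·x + -6/5·y + 274/15 = 0 ∩ |GC|² = 2533/81]
   → G = (-6, 20/9)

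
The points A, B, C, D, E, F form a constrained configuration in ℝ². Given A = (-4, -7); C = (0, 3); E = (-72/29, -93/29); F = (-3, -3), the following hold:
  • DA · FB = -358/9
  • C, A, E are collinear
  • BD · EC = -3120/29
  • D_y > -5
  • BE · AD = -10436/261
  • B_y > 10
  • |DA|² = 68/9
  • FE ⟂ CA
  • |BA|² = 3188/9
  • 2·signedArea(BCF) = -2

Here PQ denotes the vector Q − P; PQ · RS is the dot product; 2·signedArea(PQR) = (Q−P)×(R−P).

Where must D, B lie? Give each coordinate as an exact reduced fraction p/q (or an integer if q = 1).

1. B_x = 10/3  [line 6·x + -3·y + 11 = 0 ∩ |BA|² = 3188/9]
2. B_y = 31/3  [line 6·x + -3·y + 11 = 0 ∩ |BA|² = 3188/9]
   → B = (10/3, 31/3)
3. D_x = -10/3  [DA · FB = -358/9 ∩ BE · AD = -10436/261]
4. D_y = -13/3  [DA · FB = -358/9 ∩ BE · AD = -10436/261]
   → D = (-10/3, -13/3)

B = (10/3, 31/3)
D = (-10/3, -13/3)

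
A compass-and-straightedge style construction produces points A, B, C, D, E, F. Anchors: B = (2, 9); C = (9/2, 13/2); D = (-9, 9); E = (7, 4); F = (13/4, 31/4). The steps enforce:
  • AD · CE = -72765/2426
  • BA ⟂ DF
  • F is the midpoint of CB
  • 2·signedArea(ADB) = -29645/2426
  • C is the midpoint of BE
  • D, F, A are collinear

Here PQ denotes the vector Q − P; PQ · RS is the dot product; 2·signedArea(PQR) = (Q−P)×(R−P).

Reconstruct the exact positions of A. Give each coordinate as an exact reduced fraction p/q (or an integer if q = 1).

A = (4577/2426, 19139/2426)

1. A_x = 4577/2426  [D, F, A are collinear ∩ BA ⟂ DF]
2. A_y = 19139/2426  [D, F, A are collinear ∩ BA ⟂ DF]
   → A = (4577/2426, 19139/2426)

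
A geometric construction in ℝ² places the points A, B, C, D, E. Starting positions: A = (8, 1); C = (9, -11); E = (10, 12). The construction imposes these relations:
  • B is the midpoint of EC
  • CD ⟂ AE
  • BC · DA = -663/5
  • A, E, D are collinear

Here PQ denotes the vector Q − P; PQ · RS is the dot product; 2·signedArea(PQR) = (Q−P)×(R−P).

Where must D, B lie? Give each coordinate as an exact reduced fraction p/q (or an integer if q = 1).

1. D_x = 148/25  [A, E, D are collinear ∩ CD ⟂ AE]
2. D_y = -261/25  [A, E, D are collinear ∩ CD ⟂ AE]
   → D = (148/25, -261/25)
3. B_x = 19/2  [B is the midpoint of EC]
4. B_y = 1/2  [B is the midpoint of EC]
   → B = (19/2, 1/2)

B = (19/2, 1/2)
D = (148/25, -261/25)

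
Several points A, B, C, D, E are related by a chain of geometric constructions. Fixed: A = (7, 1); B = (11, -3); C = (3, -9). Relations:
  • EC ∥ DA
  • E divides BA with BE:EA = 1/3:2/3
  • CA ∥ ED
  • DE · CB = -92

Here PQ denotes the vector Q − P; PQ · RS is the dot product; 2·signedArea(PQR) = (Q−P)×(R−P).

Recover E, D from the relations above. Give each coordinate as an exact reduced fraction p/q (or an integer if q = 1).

D = (41/3, 25/3)
E = (29/3, -5/3)

1. E_x = 29/3  [E divides BA with BE:EA = 1/3:2/3]
2. E_y = -5/3  [E divides BA with BE:EA = 1/3:2/3]
   → E = (29/3, -5/3)
3. D_x = 41/3  [EC ∥ DA ∩ CA ∥ ED]
4. D_y = 25/3  [EC ∥ DA ∩ CA ∥ ED]
   → D = (41/3, 25/3)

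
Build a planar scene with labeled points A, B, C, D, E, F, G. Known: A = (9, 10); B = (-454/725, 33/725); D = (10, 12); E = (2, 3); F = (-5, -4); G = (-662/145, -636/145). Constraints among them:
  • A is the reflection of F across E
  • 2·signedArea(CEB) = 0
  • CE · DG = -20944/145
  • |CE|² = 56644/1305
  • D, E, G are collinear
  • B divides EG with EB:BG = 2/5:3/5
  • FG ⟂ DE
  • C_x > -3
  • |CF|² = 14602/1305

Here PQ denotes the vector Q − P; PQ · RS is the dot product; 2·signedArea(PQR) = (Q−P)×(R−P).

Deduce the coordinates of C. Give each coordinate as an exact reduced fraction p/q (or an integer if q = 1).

C = (-1034/435, -279/145)

1. C_x = -1034/435  [2·signedArea(CEB) = 0 ∩ CE · DG = -20944/145]
2. C_y = -279/145  [2·signedArea(CEB) = 0 ∩ CE · DG = -20944/145]
   → C = (-1034/435, -279/145)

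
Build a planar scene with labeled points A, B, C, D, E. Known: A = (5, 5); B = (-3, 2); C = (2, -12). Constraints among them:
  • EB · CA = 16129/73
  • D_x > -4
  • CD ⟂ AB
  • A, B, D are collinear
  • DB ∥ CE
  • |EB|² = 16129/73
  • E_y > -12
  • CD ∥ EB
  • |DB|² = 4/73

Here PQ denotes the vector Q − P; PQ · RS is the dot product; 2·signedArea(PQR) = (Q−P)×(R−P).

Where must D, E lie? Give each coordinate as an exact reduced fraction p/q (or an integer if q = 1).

1. D_x = -235/73  [A, B, D are collinear ∩ CD ⟂ AB]
2. D_y = 140/73  [A, B, D are collinear ∩ CD ⟂ AB]
   → D = (-235/73, 140/73)
3. E_x = 162/73  [CD ∥ EB ∩ DB ∥ CE]
4. E_y = -870/73  [CD ∥ EB ∩ DB ∥ CE]
   → E = (162/73, -870/73)

D = (-235/73, 140/73)
E = (162/73, -870/73)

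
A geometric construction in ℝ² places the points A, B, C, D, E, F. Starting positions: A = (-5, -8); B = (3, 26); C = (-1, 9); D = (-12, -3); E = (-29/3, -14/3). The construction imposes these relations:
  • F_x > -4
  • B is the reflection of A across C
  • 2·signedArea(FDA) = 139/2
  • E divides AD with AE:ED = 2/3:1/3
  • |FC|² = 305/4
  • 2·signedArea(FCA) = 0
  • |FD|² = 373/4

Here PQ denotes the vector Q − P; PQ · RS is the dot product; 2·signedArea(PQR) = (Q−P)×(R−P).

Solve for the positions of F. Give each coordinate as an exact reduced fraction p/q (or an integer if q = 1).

1. F_x = -3  [2·signedArea(FCA) = 0 ∩ 2·signedArea(FDA) = 139/2]
2. F_y = 1/2  [2·signedArea(FCA) = 0 ∩ 2·signedArea(FDA) = 139/2]
   → F = (-3, 1/2)

F = (-3, 1/2)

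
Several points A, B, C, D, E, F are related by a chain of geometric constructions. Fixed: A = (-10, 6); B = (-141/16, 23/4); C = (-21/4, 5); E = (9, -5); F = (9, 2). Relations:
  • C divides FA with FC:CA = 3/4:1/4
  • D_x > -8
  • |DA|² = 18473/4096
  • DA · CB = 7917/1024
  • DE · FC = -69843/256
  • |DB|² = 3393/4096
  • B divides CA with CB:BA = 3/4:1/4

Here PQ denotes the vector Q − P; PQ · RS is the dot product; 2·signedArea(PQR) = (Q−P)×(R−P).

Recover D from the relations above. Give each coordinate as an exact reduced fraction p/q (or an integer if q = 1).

1. D_x = -507/64  [line 57/4·x + -3·y + 33171/256 = 0 ∩ |DB|² = 3393/4096]
2. D_y = 89/16  [line 57/4·x + -3·y + 33171/256 = 0 ∩ |DB|² = 3393/4096]
   → D = (-507/64, 89/16)

D = (-507/64, 89/16)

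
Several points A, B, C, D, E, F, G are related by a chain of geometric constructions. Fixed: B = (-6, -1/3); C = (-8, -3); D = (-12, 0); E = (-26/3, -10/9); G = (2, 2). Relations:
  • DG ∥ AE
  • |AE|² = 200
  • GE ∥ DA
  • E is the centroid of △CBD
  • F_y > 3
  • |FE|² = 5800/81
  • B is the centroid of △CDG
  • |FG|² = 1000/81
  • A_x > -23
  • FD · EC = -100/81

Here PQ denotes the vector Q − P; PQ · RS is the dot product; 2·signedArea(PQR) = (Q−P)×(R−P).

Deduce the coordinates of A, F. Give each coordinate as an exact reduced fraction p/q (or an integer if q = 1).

1. A_x = -68/3  [DG ∥ AE ∩ GE ∥ DA]
2. A_y = -28/9  [DG ∥ AE ∩ GE ∥ DA]
   → A = (-68/3, -28/9)
3. F_x = -4/3  [line -2/3·x + 17/9·y + -548/81 = 0 ∩ |FE|² = 5800/81]
4. F_y = 28/9  [line -2/3·x + 17/9·y + -548/81 = 0 ∩ |FE|² = 5800/81]
   → F = (-4/3, 28/9)

A = (-68/3, -28/9)
F = (-4/3, 28/9)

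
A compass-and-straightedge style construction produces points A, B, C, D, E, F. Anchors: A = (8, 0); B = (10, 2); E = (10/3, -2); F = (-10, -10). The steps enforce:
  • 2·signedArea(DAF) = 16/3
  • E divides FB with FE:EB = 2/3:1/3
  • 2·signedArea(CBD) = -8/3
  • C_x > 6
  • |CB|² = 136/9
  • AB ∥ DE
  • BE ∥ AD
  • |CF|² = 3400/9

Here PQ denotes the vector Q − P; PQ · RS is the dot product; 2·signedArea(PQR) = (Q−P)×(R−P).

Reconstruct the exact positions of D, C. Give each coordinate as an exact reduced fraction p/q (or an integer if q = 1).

1. D_x = 4/3  [AB ∥ DE ∩ BE ∥ AD]
2. D_y = -4  [AB ∥ DE ∩ BE ∥ AD]
   → D = (4/3, -4)
3. C_x = 20/3  [line 6·x + -26/3·y + -40 = 0 ∩ |CF|² = 3400/9]
4. C_y = 0  [line 6·x + -26/3·y + -40 = 0 ∩ |CF|² = 3400/9]
   → C = (20/3, 0)

C = (20/3, 0)
D = (4/3, -4)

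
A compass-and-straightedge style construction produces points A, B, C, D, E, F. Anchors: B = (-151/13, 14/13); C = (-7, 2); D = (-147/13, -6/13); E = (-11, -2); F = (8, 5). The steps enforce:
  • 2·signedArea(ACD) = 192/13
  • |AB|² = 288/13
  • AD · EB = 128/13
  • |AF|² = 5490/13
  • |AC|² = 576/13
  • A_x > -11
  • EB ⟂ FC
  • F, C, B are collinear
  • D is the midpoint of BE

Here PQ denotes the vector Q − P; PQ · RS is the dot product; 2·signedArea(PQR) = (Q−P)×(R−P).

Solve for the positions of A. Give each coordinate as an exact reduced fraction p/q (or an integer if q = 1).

1. A_x = -139/13  [2·signedArea(ACD) = 192/13 ∩ AD · EB = 128/13]
2. A_y = -46/13  [2·signedArea(ACD) = 192/13 ∩ AD · EB = 128/13]
   → A = (-139/13, -46/13)

A = (-139/13, -46/13)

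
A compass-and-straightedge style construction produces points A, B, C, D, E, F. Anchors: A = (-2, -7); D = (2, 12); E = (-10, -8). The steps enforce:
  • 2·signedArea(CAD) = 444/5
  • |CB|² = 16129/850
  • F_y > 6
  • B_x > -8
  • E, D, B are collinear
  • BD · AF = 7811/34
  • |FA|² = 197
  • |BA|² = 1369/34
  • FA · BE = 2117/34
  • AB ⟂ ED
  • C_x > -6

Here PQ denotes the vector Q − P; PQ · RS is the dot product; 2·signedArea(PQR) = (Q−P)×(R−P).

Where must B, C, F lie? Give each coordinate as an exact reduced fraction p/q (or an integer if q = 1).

B = (-253/34, -127/34)
C = (-26/5, 0)
F = (-1, 7)

1. B_x = -253/34  [E, D, B are collinear ∩ AB ⟂ ED]
2. B_y = -127/34  [E, D, B are collinear ∩ AB ⟂ ED]
   → B = (-253/34, -127/34)
3. C_x = -26/5  [line -19·x + 4·y + -494/5 = 0 ∩ |CB|² = 16129/850]
4. C_y = 0  [line -19·x + 4·y + -494/5 = 0 ∩ |CB|² = 16129/850]
   → C = (-26/5, 0)
5. F_x = -1  [line 87/34·x + 145/34·y + -464/17 = 0 ∩ |FA|² = 197]
6. F_y = 7  [line 87/34·x + 145/34·y + -464/17 = 0 ∩ |FA|² = 197]
   → F = (-1, 7)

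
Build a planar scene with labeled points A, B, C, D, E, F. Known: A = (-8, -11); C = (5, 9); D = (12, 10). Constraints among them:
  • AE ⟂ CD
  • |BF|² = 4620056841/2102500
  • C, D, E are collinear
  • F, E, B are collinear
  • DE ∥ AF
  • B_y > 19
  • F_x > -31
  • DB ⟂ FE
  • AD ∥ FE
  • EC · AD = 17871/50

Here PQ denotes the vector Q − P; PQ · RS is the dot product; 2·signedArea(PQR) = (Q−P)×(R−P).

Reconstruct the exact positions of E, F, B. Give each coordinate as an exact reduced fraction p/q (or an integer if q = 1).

B = (75213/42050, 82944/4205)
E = (-527/50, 339/50)
F = (-1527/50, -711/50)

1. E_x = -527/50  [C, D, E are collinear ∩ AE ⟂ CD]
2. E_y = 339/50  [C, D, E are collinear ∩ AE ⟂ CD]
   → E = (-527/50, 339/50)
3. F_x = -1527/50  [AD ∥ FE ∩ DE ∥ AF]
4. F_y = -711/50  [AD ∥ FE ∩ DE ∥ AF]
   → F = (-1527/50, -711/50)
5. B_x = 75213/42050  [F, E, B are collinear ∩ DB ⟂ FE]
6. B_y = 82944/4205  [F, E, B are collinear ∩ DB ⟂ FE]
   → B = (75213/42050, 82944/4205)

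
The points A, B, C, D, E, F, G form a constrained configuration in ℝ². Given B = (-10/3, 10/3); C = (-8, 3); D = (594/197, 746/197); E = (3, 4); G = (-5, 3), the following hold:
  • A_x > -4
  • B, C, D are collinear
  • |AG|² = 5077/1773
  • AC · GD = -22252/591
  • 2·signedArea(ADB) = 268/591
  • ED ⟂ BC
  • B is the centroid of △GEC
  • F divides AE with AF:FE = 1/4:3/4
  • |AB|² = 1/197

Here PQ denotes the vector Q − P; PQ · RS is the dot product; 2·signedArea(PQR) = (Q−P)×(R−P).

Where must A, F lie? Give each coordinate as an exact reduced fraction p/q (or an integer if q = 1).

A = (-1967/591, 1928/591)
F = (-344/197, 679/197)

1. A_x = -1967/591  [2·signedArea(ADB) = 268/591 ∩ AC · GD = -22252/591]
2. A_y = 1928/591  [2·signedArea(ADB) = 268/591 ∩ AC · GD = -22252/591]
   → A = (-1967/591, 1928/591)
3. F_x = -344/197  [F divides AE with AF:FE = 1/4:3/4]
4. F_y = 679/197  [F divides AE with AF:FE = 1/4:3/4]
   → F = (-344/197, 679/197)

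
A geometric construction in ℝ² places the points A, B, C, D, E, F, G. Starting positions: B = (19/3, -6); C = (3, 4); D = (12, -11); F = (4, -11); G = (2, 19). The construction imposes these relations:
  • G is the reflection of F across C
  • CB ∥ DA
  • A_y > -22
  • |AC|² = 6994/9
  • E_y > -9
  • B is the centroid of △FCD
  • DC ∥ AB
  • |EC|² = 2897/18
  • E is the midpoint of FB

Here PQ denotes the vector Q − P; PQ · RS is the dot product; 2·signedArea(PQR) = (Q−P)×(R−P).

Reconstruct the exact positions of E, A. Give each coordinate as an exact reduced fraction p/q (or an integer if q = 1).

1. E_x = 31/6  [E is the midpoint of FB]
2. E_y = -17/2  [E is the midpoint of FB]
   → E = (31/6, -17/2)
3. A_x = 46/3  [DC ∥ AB ∩ CB ∥ DA]
4. A_y = -21  [DC ∥ AB ∩ CB ∥ DA]
   → A = (46/3, -21)

A = (46/3, -21)
E = (31/6, -17/2)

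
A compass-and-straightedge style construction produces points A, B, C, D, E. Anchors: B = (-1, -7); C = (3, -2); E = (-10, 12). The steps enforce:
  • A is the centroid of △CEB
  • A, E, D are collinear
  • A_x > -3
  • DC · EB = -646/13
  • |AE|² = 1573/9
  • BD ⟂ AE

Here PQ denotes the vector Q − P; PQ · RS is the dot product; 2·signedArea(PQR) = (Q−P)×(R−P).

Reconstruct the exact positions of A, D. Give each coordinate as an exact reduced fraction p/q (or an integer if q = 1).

1. A_x = -8/3  [A is the centroid of △CEB]
2. A_y = 1  [A is the centroid of △CEB]
   → A = (-8/3, 1)
3. D_x = 20/13  [A, E, D are collinear ∩ BD ⟂ AE]
4. D_y = -69/13  [A, E, D are collinear ∩ BD ⟂ AE]
   → D = (20/13, -69/13)

A = (-8/3, 1)
D = (20/13, -69/13)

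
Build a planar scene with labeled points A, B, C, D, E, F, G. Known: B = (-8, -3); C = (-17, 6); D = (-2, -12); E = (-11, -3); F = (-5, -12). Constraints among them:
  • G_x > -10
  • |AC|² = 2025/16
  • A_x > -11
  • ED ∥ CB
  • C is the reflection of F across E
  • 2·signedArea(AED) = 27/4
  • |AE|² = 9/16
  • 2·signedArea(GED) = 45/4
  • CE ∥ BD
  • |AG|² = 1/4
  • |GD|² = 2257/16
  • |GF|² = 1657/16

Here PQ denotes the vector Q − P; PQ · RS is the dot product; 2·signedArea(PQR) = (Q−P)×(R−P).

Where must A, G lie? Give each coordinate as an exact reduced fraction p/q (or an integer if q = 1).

A = (-41/4, -3)
G = (-39/4, -3)

1. A_x = -41/4  [line 9·x + 9·y + 477/4 = 0 ∩ |AC|² = 2025/16]
2. A_y = -3  [line 9·x + 9·y + 477/4 = 0 ∩ |AC|² = 2025/16]
   → A = (-41/4, -3)
3. G_x = -39/4  [line 9·x + 9·y + 459/4 = 0 ∩ |AG|² = 1/4]
4. G_y = -3  [line 9·x + 9·y + 459/4 = 0 ∩ |AG|² = 1/4]
   → G = (-39/4, -3)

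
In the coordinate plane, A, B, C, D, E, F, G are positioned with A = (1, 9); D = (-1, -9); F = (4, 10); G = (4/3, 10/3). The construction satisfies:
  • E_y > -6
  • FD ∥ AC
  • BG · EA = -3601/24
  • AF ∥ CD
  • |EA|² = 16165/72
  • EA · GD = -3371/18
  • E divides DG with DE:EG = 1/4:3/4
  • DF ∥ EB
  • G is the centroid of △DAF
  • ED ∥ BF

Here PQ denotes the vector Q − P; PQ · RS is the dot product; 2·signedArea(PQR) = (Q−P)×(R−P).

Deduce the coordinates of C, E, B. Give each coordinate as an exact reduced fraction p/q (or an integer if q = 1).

1. C_x = -4  [AF ∥ CD ∩ FD ∥ AC]
2. C_y = -10  [AF ∥ CD ∩ FD ∥ AC]
   → C = (-4, -10)
3. E_x = -5/12  [E divides DG with DE:EG = 1/4:3/4]
4. E_y = -71/12  [E divides DG with DE:EG = 1/4:3/4]
   → E = (-5/12, -71/12)
5. B_x = 55/12  [ED ∥ BF ∩ DF ∥ EB]
6. B_y = 157/12  [ED ∥ BF ∩ DF ∥ EB]
   → B = (55/12, 157/12)

B = (55/12, 157/12)
C = (-4, -10)
E = (-5/12, -71/12)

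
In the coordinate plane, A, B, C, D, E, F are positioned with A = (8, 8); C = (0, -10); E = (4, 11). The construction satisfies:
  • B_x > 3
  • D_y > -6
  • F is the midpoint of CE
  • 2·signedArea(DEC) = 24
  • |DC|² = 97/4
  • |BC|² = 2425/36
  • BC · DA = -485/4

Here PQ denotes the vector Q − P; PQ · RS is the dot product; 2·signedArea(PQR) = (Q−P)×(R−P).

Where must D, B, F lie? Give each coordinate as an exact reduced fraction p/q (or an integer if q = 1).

1. D_x = 2  [line 21·x + -4·y + -64 = 0 ∩ |DC|² = 97/4]
2. D_y = -11/2  [line 21·x + -4·y + -64 = 0 ∩ |DC|² = 97/4]
   → D = (2, -11/2)
3. B_x = 10/3  [line -6·x + -27/2·y + -55/4 = 0 ∩ |BC|² = 2425/36]
4. B_y = -5/2  [line -6·x + -27/2·y + -55/4 = 0 ∩ |BC|² = 2425/36]
   → B = (10/3, -5/2)
5. F_x = 2  [F is the midpoint of CE]
6. F_y = 1/2  [F is the midpoint of CE]
   → F = (2, 1/2)

B = (10/3, -5/2)
D = (2, -11/2)
F = (2, 1/2)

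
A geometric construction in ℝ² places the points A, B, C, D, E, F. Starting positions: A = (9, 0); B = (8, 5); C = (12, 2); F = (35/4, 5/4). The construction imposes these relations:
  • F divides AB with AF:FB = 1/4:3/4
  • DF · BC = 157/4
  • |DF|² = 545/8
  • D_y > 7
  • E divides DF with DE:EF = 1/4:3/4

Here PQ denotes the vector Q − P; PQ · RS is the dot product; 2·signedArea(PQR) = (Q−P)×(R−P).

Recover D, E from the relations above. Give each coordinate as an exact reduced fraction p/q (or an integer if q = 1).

D = (4, 8)
E = (83/16, 101/16)

1. D_x = 4  [line -4·x + 3·y + -8 = 0 ∩ |DF|² = 545/8]
2. D_y = 8  [line -4·x + 3·y + -8 = 0 ∩ |DF|² = 545/8]
   → D = (4, 8)
3. E_x = 83/16  [E divides DF with DE:EF = 1/4:3/4]
4. E_y = 101/16  [E divides DF with DE:EF = 1/4:3/4]
   → E = (83/16, 101/16)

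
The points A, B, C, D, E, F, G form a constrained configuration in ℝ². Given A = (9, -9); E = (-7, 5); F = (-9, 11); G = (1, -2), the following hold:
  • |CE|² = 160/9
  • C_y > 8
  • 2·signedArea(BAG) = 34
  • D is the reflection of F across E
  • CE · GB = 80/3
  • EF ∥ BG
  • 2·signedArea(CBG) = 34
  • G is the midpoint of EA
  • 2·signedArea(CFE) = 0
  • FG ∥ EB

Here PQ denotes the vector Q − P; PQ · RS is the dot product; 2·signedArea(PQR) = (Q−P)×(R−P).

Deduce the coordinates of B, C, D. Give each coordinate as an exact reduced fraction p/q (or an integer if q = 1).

B = (3, -8)
C = (-25/3, 9)
D = (-5, -1)

1. B_x = 3  [EF ∥ BG ∩ FG ∥ EB]
2. B_y = -8  [EF ∥ BG ∩ FG ∥ EB]
   → B = (3, -8)
3. C_x = -25/3  [2·signedArea(CFE) = 0 ∩ CE · GB = 80/3]
4. C_y = 9  [2·signedArea(CFE) = 0 ∩ CE · GB = 80/3]
   → C = (-25/3, 9)
5. D_x = -5  [D is the reflection of F across E]
6. D_y = -1  [D is the reflection of F across E]
   → D = (-5, -1)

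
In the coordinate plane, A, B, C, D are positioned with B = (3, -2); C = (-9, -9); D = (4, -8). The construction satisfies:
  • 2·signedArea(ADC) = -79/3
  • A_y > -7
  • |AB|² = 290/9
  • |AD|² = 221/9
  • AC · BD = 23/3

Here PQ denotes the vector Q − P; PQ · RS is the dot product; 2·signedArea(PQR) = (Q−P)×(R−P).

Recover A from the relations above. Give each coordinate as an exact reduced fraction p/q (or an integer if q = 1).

A = (-2/3, -19/3)

1. A_x = -2/3  [2·signedArea(ADC) = -79/3 ∩ AC · BD = 23/3]
2. A_y = -19/3  [2·signedArea(ADC) = -79/3 ∩ AC · BD = 23/3]
   → A = (-2/3, -19/3)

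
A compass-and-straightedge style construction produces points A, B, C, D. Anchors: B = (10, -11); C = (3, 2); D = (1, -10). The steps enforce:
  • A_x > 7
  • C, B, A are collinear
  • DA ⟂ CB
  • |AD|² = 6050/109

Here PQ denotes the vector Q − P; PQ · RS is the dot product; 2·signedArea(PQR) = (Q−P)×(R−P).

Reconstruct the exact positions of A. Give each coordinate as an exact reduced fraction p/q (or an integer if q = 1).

1. A_x = 824/109  [C, B, A are collinear ∩ DA ⟂ CB]
2. A_y = -705/109  [C, B, A are collinear ∩ DA ⟂ CB]
   → A = (824/109, -705/109)

A = (824/109, -705/109)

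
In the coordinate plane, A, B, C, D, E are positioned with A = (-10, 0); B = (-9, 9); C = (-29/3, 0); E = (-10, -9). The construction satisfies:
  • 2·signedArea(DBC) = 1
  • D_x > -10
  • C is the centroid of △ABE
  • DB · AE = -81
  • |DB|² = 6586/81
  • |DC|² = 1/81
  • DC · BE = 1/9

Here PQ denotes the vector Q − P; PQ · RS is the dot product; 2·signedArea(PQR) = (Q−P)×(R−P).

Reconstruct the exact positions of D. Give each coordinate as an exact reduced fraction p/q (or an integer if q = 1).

D = (-86/9, 0)

1. D_x = -86/9  [DC · BE = 1/9 ∩ 2·signedArea(DBC) = 1]
2. D_y = 0  [DC · BE = 1/9 ∩ 2·signedArea(DBC) = 1]
   → D = (-86/9, 0)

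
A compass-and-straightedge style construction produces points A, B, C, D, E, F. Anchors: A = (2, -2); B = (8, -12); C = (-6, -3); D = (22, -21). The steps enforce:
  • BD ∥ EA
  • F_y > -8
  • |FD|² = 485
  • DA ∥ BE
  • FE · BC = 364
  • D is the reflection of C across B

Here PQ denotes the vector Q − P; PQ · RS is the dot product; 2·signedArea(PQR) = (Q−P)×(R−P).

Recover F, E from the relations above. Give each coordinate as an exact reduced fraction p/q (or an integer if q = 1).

E = (-12, 7)
F = (5, -7)

1. E_x = -12  [BD ∥ EA ∩ DA ∥ BE]
2. E_y = 7  [BD ∥ EA ∩ DA ∥ BE]
   → E = (-12, 7)
3. F_x = 5  [line 14·x + -9·y + -133 = 0 ∩ |FD|² = 485]
4. F_y = -7  [line 14·x + -9·y + -133 = 0 ∩ |FD|² = 485]
   → F = (5, -7)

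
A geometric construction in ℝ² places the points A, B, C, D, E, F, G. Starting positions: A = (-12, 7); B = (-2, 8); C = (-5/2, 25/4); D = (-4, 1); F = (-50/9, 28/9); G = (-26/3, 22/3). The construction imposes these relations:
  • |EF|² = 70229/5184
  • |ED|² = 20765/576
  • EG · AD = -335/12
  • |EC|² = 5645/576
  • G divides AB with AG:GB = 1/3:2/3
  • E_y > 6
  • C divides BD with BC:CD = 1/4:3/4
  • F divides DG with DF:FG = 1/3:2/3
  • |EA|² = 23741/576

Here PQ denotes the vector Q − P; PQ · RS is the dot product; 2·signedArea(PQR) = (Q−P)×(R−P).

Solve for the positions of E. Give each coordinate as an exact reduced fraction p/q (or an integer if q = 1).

1. E_x = -67/12  [line -8·x + 6·y + -1025/12 = 0 ∩ |EF|² = 70229/5184]
2. E_y = 163/24  [line -8·x + 6·y + -1025/12 = 0 ∩ |EF|² = 70229/5184]
   → E = (-67/12, 163/24)

E = (-67/12, 163/24)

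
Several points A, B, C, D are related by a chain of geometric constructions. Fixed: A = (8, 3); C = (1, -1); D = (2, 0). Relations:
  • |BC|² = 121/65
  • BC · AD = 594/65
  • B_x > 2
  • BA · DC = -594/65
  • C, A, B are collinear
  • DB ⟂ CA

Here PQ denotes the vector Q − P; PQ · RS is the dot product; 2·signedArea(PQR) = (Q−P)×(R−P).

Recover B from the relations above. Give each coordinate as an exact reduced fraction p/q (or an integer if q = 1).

1. B_x = 142/65  [C, A, B are collinear ∩ DB ⟂ CA]
2. B_y = -21/65  [C, A, B are collinear ∩ DB ⟂ CA]
   → B = (142/65, -21/65)

B = (142/65, -21/65)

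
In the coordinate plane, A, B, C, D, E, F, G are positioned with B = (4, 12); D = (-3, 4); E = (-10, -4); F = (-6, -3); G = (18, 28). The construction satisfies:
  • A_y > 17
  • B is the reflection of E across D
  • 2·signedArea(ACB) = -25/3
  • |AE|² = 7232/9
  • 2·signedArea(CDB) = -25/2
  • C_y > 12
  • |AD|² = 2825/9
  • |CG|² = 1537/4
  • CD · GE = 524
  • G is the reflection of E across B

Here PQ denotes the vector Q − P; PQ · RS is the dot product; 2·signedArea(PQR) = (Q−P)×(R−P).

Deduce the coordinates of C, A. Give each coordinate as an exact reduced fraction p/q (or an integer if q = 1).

A = (26/3, 52/3)
C = (6, 25/2)

1. C_x = 6  [2·signedArea(CDB) = -25/2 ∩ CD · GE = 524]
2. C_y = 25/2  [2·signedArea(CDB) = -25/2 ∩ CD · GE = 524]
   → C = (6, 25/2)
3. A_x = 26/3  [line 1/2·x + -2·y + 91/3 = 0 ∩ |AE|² = 7232/9]
4. A_y = 52/3  [line 1/2·x + -2·y + 91/3 = 0 ∩ |AE|² = 7232/9]
   → A = (26/3, 52/3)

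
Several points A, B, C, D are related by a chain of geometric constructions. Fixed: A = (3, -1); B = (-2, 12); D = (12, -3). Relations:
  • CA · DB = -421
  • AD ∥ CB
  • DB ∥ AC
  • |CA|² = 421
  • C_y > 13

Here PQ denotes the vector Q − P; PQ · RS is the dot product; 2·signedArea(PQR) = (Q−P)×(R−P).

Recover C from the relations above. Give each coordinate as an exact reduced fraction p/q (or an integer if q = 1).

C = (-11, 14)

1. C_x = -11  [AD ∥ CB ∩ DB ∥ AC]
2. C_y = 14  [AD ∥ CB ∩ DB ∥ AC]
   → C = (-11, 14)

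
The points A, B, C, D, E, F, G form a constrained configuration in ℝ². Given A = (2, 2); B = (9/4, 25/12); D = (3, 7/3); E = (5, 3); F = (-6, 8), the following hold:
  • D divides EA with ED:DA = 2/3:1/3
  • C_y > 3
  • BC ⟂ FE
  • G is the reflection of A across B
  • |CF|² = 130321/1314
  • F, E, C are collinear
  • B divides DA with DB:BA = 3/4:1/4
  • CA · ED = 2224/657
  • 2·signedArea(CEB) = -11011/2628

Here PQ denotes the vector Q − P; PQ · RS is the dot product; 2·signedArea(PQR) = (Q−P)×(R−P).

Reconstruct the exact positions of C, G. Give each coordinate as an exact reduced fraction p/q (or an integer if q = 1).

C = (1343/438, 1699/438)
G = (5/2, 13/6)

1. C_x = 1343/438  [F, E, C are collinear ∩ BC ⟂ FE]
2. C_y = 1699/438  [F, E, C are collinear ∩ BC ⟂ FE]
   → C = (1343/438, 1699/438)
3. G_x = 5/2  [G is the reflection of A across B]
4. G_y = 13/6  [G is the reflection of A across B]
   → G = (5/2, 13/6)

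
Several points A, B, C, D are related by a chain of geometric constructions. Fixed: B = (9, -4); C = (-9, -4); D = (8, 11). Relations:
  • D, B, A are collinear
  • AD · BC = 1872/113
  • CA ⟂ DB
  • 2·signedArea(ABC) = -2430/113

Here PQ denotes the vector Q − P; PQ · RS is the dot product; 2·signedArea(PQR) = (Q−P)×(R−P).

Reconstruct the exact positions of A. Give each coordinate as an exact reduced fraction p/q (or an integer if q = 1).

1. A_x = 1008/113  [D, B, A are collinear ∩ CA ⟂ DB]
2. A_y = -317/113  [D, B, A are collinear ∩ CA ⟂ DB]
   → A = (1008/113, -317/113)

A = (1008/113, -317/113)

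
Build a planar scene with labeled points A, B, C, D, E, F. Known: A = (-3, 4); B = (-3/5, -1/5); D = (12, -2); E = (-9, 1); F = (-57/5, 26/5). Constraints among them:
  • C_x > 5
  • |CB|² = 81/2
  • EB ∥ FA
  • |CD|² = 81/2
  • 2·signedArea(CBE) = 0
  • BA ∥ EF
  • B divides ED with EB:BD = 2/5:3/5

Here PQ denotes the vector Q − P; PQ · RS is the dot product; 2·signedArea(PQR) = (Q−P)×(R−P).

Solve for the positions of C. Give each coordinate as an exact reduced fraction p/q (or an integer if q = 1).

1. C_x = 57/10  [line -6/5·x + -42/5·y + -12/5 = 0 ∩ |CB|² = 81/2]
2. C_y = -11/10  [line -6/5·x + -42/5·y + -12/5 = 0 ∩ |CB|² = 81/2]
   → C = (57/10, -11/10)

C = (57/10, -11/10)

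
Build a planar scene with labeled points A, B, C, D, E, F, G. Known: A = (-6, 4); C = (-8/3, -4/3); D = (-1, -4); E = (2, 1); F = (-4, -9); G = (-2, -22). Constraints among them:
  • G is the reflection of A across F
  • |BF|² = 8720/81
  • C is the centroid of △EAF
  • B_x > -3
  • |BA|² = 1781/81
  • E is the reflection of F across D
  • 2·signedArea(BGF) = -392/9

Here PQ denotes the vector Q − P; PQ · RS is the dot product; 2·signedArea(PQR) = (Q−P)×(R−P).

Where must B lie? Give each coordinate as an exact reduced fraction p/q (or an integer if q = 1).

B = (-20/9, 11/9)

1. B_x = -20/9  [line -13·x + -2·y + -238/9 = 0 ∩ |BA|² = 1781/81]
2. B_y = 11/9  [line -13·x + -2·y + -238/9 = 0 ∩ |BA|² = 1781/81]
   → B = (-20/9, 11/9)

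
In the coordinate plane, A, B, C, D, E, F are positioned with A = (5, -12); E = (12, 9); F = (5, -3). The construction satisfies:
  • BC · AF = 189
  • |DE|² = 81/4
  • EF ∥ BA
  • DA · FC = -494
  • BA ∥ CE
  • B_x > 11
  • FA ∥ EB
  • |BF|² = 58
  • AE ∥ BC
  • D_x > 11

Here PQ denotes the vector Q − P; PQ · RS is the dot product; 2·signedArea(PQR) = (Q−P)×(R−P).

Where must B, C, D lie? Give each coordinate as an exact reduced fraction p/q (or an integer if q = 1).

B = (12, 0)
C = (19, 21)
D = (12, 9/2)

1. B_x = 12  [EF ∥ BA ∩ FA ∥ EB]
2. B_y = 0  [EF ∥ BA ∩ FA ∥ EB]
   → B = (12, 0)
3. C_x = 19  [BA ∥ CE ∩ AE ∥ BC]
4. C_y = 21  [BA ∥ CE ∩ AE ∥ BC]
   → C = (19, 21)
5. D_x = 12  [line -14·x + -24·y + 276 = 0 ∩ |DE|² = 81/4]
6. D_y = 9/2  [line -14·x + -24·y + 276 = 0 ∩ |DE|² = 81/4]
   → D = (12, 9/2)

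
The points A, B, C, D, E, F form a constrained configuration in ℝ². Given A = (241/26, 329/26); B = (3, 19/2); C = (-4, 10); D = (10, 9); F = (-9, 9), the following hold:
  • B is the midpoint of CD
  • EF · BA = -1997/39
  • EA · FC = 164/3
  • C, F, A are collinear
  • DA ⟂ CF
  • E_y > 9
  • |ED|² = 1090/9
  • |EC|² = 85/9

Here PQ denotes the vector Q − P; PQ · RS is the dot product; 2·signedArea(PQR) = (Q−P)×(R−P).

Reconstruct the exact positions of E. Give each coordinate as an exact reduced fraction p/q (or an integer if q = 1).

1. E_x = -1  [EF · BA = -1997/39 ∩ EA · FC = 164/3]
2. E_y = 28/3  [EF · BA = -1997/39 ∩ EA · FC = 164/3]
   → E = (-1, 28/3)

E = (-1, 28/3)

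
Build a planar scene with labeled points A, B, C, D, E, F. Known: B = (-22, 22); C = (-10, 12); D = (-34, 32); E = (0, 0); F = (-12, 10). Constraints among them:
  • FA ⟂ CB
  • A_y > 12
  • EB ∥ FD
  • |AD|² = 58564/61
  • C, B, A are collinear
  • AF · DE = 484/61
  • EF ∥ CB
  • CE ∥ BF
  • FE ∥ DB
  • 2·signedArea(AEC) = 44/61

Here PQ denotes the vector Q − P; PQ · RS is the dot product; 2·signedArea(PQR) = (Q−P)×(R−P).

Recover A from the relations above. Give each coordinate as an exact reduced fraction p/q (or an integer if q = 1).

A = (-622/61, 742/61)

1. A_x = -622/61  [C, B, A are collinear ∩ FA ⟂ CB]
2. A_y = 742/61  [C, B, A are collinear ∩ FA ⟂ CB]
   → A = (-622/61, 742/61)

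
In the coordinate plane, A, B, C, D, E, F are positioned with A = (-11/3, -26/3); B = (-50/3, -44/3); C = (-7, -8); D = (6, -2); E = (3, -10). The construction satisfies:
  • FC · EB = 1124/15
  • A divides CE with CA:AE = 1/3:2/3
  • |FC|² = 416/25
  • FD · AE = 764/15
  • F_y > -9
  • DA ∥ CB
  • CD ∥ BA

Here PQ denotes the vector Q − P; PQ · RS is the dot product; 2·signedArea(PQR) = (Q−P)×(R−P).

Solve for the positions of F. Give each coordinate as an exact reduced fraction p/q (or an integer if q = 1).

1. F_x = -3  [FC · EB = 1124/15 ∩ FD · AE = 764/15]
2. F_y = -44/5  [FC · EB = 1124/15 ∩ FD · AE = 764/15]
   → F = (-3, -44/5)

F = (-3, -44/5)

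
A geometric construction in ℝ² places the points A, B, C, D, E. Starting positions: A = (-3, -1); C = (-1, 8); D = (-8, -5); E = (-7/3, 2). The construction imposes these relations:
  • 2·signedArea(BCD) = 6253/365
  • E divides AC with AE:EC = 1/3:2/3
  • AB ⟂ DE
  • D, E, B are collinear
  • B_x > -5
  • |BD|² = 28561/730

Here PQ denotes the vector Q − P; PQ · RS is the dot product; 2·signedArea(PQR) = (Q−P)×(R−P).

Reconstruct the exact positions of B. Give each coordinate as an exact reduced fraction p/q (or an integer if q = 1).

B = (-2967/730, -101/730)

1. B_x = -2967/730  [D, E, B are collinear ∩ AB ⟂ DE]
2. B_y = -101/730  [D, E, B are collinear ∩ AB ⟂ DE]
   → B = (-2967/730, -101/730)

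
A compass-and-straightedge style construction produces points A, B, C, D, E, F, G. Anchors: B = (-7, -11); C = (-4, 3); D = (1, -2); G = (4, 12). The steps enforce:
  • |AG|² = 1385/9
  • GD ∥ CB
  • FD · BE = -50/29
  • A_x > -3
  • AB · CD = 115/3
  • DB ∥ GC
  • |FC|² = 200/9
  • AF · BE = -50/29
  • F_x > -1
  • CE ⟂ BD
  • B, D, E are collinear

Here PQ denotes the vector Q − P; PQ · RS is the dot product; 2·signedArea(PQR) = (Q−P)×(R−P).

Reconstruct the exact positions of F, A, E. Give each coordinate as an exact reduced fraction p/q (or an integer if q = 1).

1. E_x = 37/29  [B, D, E are collinear ∩ CE ⟂ BD]
2. E_y = -49/29  [B, D, E are collinear ∩ CE ⟂ BD]
   → E = (37/29, -49/29)
3. F_x = -2/3  [line -240/29·x + -270/29·y + -250/29 = 0 ∩ |FC|² = 200/9]
4. F_y = -1/3  [line -240/29·x + -270/29·y + -250/29 = 0 ∩ |FC|² = 200/9]
   → F = (-2/3, -1/3)
5. A_x = -7/3  [AB · CD = 115/3 ∩ AF · BE = -50/29]
6. A_y = 4/3  [AB · CD = 115/3 ∩ AF · BE = -50/29]
   → A = (-7/3, 4/3)

A = (-7/3, 4/3)
E = (37/29, -49/29)
F = (-2/3, -1/3)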